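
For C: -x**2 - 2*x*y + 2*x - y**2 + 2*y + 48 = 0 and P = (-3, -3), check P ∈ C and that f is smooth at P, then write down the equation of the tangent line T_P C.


Tangent line at P: 14*x + 14*y + 84 = 0.

Step 1: f(-3, -3) = 0, so P lies on C.
Step 2: partial derivatives
  f_x(x, y) = -2*x - 2*y + 2, f_y(x, y) = -2*x - 2*y + 2.
  f_x(P) = 14, f_y(P) = 14 (gradient nonzero, so P is smooth).
Step 3: tangent line at P: 14·(x − -3) + 14·(y − -3) = 0.
Expanding: 14*x + 14*y + 84 = 0.


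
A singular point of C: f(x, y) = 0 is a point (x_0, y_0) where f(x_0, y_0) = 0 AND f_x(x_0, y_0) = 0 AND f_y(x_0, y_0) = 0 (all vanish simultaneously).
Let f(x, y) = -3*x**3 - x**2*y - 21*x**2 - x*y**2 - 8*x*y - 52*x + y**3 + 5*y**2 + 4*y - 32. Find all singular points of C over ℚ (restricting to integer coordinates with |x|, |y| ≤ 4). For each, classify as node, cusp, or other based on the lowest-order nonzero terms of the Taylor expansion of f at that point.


Singular points: {(-2, -2)}; classification: node.

Compute partial derivatives:
  f_x = -9*x**2 - 2*x*y - 42*x - y**2 - 8*y - 52.
  f_y = -x**2 - 2*x*y - 8*x + 3*y**2 + 10*y + 4.
Scan x_0 ∈ {−4, ..., 4}. For each x_0, f_y(x_0, y) is a polynomial in y; find its integer roots y ∈ {−4, ..., 4}, then test f_x and f at those candidates.
  x = -4: f_y(-4, y) = 3*y**2 + 18*y + 20; no integer root y with |y| ≤ 4.
  x = -3: f_y(-3, y) = 3*y**2 + 16*y + 19; no integer root y with |y| ≤ 4.
  x = -2: f_y(-2, y) = 3*y**2 + 14*y + 16; vanishes at y ∈ {-2}. (-2, -2): f_x = 0, f = 0 — SINGULAR.
  x = -1: f_y(-1, y) = 3*y**2 + 12*y + 11; no integer root y with |y| ≤ 4.
  x = 0: f_y(0, y) = 3*y**2 + 10*y + 4; no integer root y with |y| ≤ 4.
  x = 1: f_y(1, y) = 3*y**2 + 8*y - 5; no integer root y with |y| ≤ 4.
  x = 2: f_y(2, y) = 3*y**2 + 6*y - 16; no integer root y with |y| ≤ 4.
  x = 3: f_y(3, y) = 3*y**2 + 4*y - 29; no integer root y with |y| ≤ 4.
  x = 4: f_y(4, y) = 3*y**2 + 2*y - 44; no integer root y with |y| ≤ 4.
Only singular point on the grid: (-2, -2).
Classify: substitute x = -2 + u, y = -2 + v and expand: f = -3*u**3 - u**2*v - u**2 - u*v**2 + v**3 + v**2.
No constant or linear terms (consistent with a singular point). Quadratic part: -u**2 + v**2. Cubic part: -3*u**3 - u**2*v - u*v**2 + v**3.
The quadratic part v**2 - u**2 = (v − u)(v + u) splits into two distinct linear factors, so there are two distinct tangent lines y − -2 = ±(x − -2) — this is a node (ordinary double point).
Classification: node.


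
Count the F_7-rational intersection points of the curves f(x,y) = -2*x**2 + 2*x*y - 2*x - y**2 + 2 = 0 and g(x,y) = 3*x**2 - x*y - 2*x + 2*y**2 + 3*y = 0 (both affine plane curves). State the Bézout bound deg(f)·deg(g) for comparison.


Common zeros: ∅; count = 0; Bézout bound = 4.

deg(f) = 2, deg(g) = 2, so Bézout bound = 4.
Scan x ∈ F_7. For each x, list the y ∈ F_7 with f(x, y) ≡ 0 and those with g(x, y) ≡ 0 (mod 7); the common zeros in that column are the intersection.
  x = 0: f ≡ 0 at y ∈ {3, 4}; g ≡ 0 at y ∈ {0, 2}; common: ∅.
  x = 1: f ≡ 0 at y ∈ ∅; g ≡ 0 at y ∈ ∅; common: ∅.
  x = 2: f ≡ 0 at y ∈ {1, 3}; g ≡ 0 at y ∈ {5}; common: ∅.
  x = 3: f ≡ 0 at y ∈ {2, 4}; g ≡ 0 at y ∈ {0}; common: ∅.
  x = 4: f ≡ 0 at y ∈ ∅; g ≡ 0 at y ∈ ∅; common: ∅.
  x = 5: f ≡ 0 at y ∈ {1, 2}; g ≡ 0 at y ∈ {3, 5}; common: ∅.
  x = 6: f ≡ 0 at y ∈ ∅; g ≡ 0 at y ∈ {2, 3}; common: ∅.
Collecting: common zeros = ∅, so the count is 0.
Comparison with the Bézout bound: 0 ≤ 4 = deg(f)·deg(g), as expected for curves with no common component (the affine F_7-count falls short of the bound because intersections may lie at infinity, over extension fields, or carry multiplicity).


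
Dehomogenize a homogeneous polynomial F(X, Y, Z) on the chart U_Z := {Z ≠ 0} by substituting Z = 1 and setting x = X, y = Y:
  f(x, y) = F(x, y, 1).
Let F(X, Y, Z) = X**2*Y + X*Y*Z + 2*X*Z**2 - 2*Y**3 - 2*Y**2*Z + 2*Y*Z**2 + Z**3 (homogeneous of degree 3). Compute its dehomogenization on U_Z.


f(x, y) = x**2*y + x*y + 2*x - 2*y**3 - 2*y**2 + 2*y + 1

On U_Z we set Z = 1. Each monomial c·X^i·Y^j·Z^k in F becomes c·x^i·y^j·1^k = c·x^i·y^j.
Substituting Z = 1: F(X, Y, 1) = x**2*y + x*y + 2*x - 2*y**3 - 2*y**2 + 2*y + 1.
Note: deg(f) ≤ deg(F) = 3; strict inequality happens when F is divisible by Z (lost terms).


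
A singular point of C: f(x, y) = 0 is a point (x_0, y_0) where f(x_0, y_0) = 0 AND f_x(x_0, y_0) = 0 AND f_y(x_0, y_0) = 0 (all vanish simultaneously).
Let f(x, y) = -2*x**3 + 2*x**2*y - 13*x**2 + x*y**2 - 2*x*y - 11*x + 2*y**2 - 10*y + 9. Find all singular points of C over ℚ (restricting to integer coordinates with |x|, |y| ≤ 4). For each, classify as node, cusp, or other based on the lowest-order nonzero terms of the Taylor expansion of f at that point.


Singular points: {(-1, 3)}; classification: node.

Compute partial derivatives:
  f_x = -6*x**2 + 4*x*y - 26*x + y**2 - 2*y - 11.
  f_y = 2*x**2 + 2*x*y - 2*x + 4*y - 10.
Scan x_0 ∈ {−4, ..., 4}. For each x_0, f_y(x_0, y) is a polynomial in y; find its integer roots y ∈ {−4, ..., 4}, then test f_x and f at those candidates.
  x = -4: f_y(-4, y) = 30 - 4*y; no integer root y with |y| ≤ 4.
  x = -3: f_y(-3, y) = 14 - 2*y; no integer root y with |y| ≤ 4.
  x = -2: f_y(-2, y) = 2; no integer root y with |y| ≤ 4.
  x = -1: f_y(-1, y) = 2*y - 6; vanishes at y ∈ {3}. (-1, 3): f_x = 0, f = 0 — SINGULAR.
  x = 0: f_y(0, y) = 4*y - 10; no integer root y with |y| ≤ 4.
  x = 1: f_y(1, y) = 6*y - 10; no integer root y with |y| ≤ 4.
  x = 2: f_y(2, y) = 8*y - 6; no integer root y with |y| ≤ 4.
  x = 3: f_y(3, y) = 10*y + 2; no integer root y with |y| ≤ 4.
  x = 4: f_y(4, y) = 12*y + 14; no integer root y with |y| ≤ 4.
Only singular point on the grid: (-1, 3).
Classify: substitute x = -1 + u, y = 3 + v and expand: f = -2*u**3 + 2*u**2*v - u**2 + u*v**2 + v**2.
No constant or linear terms (consistent with a singular point). Quadratic part: -u**2 + v**2. Cubic part: -2*u**3 + 2*u**2*v + u*v**2.
The quadratic part v**2 - u**2 = (v − u)(v + u) splits into two distinct linear factors, so there are two distinct tangent lines y − 3 = ±(x − -1) — this is a node (ordinary double point).
Classification: node.


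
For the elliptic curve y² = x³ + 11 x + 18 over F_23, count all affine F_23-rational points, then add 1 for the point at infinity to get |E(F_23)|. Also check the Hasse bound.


Affine points = {(0, 8), (0, 15), (2, 5), (2, 18), (3, 3), (3, 20), (6, 1), (6, 22), (7, 1), (7, 22), (9, 8), (9, 15), (10, 1), (10, 22), (13, 9), (13, 14), (14, 8), (14, 15), (15, 4), (15, 19), (16, 9), (16, 14), (17, 9), (17, 14), (19, 5), (19, 18), (20, 2), (20, 21), (22, 11), (22, 12)}; affine count = 30; |E(F_23)| = 31.

Discriminant check: Δ ∝ 4a³ + 27b² = 4·11³ + 27·18² = 4·1331 + 27·324 ≡ 19 (mod 23). Nonzero ⇒ E is nonsingular.
For each x ∈ F_23, compute rhs = x³ + 11·x + 18 mod 23, then count y ∈ F_23 with y² ≡ rhs.
  x = 0: rhs = 18, matching y values: 8, 15 (2 points).
  x = 1: rhs = 7, matching y values: none (0 points).
  x = 2: rhs = 2, matching y values: 5, 18 (2 points).
  x = 3: rhs = 9, matching y values: 3, 20 (2 points).
  x = 4: rhs = 11, matching y values: none (0 points).
  x = 5: rhs = 14, matching y values: none (0 points).
  x = 6: rhs = 1, matching y values: 1, 22 (2 points).
  x = 7: rhs = 1, matching y values: 1, 22 (2 points).
  x = 8: rhs = 20, matching y values: none (0 points).
  x = 9: rhs = 18, matching y values: 8, 15 (2 points).
  x = 10: rhs = 1, matching y values: 1, 22 (2 points).
  x = 11: rhs = 21, matching y values: none (0 points).
  x = 12: rhs = 15, matching y values: none (0 points).
  x = 13: rhs = 12, matching y values: 9, 14 (2 points).
  x = 14: rhs = 18, matching y values: 8, 15 (2 points).
  x = 15: rhs = 16, matching y values: 4, 19 (2 points).
  x = 16: rhs = 12, matching y values: 9, 14 (2 points).
  x = 17: rhs = 12, matching y values: 9, 14 (2 points).
  x = 18: rhs = 22, matching y values: none (0 points).
  x = 19: rhs = 2, matching y values: 5, 18 (2 points).
  x = 20: rhs = 4, matching y values: 2, 21 (2 points).
  x = 21: rhs = 11, matching y values: none (0 points).
  x = 22: rhs = 6, matching y values: 11, 12 (2 points).
Total affine count: 30.
Full point count |E(F_23)| = 30 + 1 = 31.
Hasse bound: |31 − (23+1)| = |7| = 7 ≤ 2√23 ≈ 9.5917 ✓.


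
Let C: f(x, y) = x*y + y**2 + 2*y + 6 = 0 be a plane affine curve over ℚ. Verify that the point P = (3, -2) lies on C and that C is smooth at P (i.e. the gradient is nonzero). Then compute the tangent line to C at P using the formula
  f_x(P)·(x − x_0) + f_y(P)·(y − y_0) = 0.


Tangent line at P: -2*x + y + 8 = 0.

Step 1: f(3, -2) = 0, so P lies on C.
Step 2: partial derivatives
  f_x(x, y) = y, f_y(x, y) = x + 2*y + 2.
  f_x(P) = -2, f_y(P) = 1 (gradient nonzero, so P is smooth).
Step 3: tangent line at P: -2·(x − 3) + 1·(y − -2) = 0.
Expanding: -2*x + y + 8 = 0.


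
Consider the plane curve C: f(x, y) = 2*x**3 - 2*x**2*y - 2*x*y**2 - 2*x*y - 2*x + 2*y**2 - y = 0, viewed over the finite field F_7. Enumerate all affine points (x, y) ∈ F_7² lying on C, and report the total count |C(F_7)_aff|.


Affine F_7-points: {(0, 0), (0, 4), (1, 0), (3, 3), (4, 2), (4, 4), (6, 0), (6, 2)}; count = 8.

For each of the 49 pairs (x, y) ∈ F_7², evaluate f(x, y) mod 7. Record the zeros.
  x = 0: [0↦0, 1↦1, 2↦6, 3↦1, 4↦0, 5↦3, 6↦3]  zeros at y ∈ {0, 4}
  x = 1: [0↦0, 1↦2, 2↦4, 3↦6, 4↦1, 5↦3, 6↦5]  zeros at y ∈ {0}
  x = 2: [0↦5, 1↦4, 2↦6, 3↦4, 4↦5, 5↦2, 6↦2]  zeros at y ∈ ∅
  x = 3: [0↦6, 1↦5, 2↦3, 3↦0, 4↦3, 5↦5, 6↦6]  zeros at y ∈ {3}
  x = 4: [0↦1, 1↦3, 2↦0, 3↦6, 4↦0, 5↦3, 6↦1]  zeros at y ∈ {2, 4}
  x = 5: [0↦2, 1↦3, 2↦2, 3↦6, 4↦1, 5↦1, 6↦6]  zeros at y ∈ ∅
  x = 6: [0↦0, 1↦3, 2↦0, 3↦5, 4↦4, 5↦4, 6↦5]  zeros at y ∈ {0, 2}
Collecting zeros: affine points = {(0, 0), (0, 4), (1, 0), (3, 3), (4, 2), (4, 4), (6, 0), (6, 2)}.
Total count |C(F_7)_aff| = 8.


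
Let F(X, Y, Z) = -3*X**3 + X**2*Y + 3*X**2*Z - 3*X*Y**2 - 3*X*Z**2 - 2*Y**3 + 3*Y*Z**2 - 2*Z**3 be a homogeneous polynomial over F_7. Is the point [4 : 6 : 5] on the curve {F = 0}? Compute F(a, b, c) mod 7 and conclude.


F(4,6,5) ≡ 6 (mod 7); P is NOT on the curve.

Evaluate F(4, 6, 5) term-by-term (mod 7).
  -3*X**3 ↦ -3·64·1·1 = -192
  X**2*Y ↦ 1·16·6·1 = 96
  3*X**2*Z ↦ 3·16·1·5 = 240
  -3*X*Y**2 ↦ -3·4·36·1 = -432
  -3*X*Z**2 ↦ -3·4·1·25 = -300
  -2*Y**3 ↦ -2·1·216·1 = -432
  3*Y*Z**2 ↦ 3·1·6·25 = 450
  -2*Z**3 ↦ -2·1·1·125 = -250
Sum: F(4, 6, 5) = (-192) + (96) + (240) + (-432) + (-300) + (-432) + (450) + (-250) = -820.
Reducing mod 7: -820 ≡ 6 (mod 7).
Since F(a, b, c) ≡ 6 ≠ 0 (mod 7), P does NOT lie on the curve.


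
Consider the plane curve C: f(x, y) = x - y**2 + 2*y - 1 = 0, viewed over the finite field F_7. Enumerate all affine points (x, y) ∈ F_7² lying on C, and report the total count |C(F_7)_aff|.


Affine F_7-points: {(0, 1), (1, 0), (1, 2), (2, 4), (2, 5), (4, 3), (4, 6)}; count = 7.

For each of the 49 pairs (x, y) ∈ F_7², evaluate f(x, y) mod 7. Record the zeros.
  x = 0: [0↦6, 1↦0, 2↦6, 3↦3, 4↦5, 5↦5, 6↦3]  zeros at y ∈ {1}
  x = 1: [0↦0, 1↦1, 2↦0, 3↦4, 4↦6, 5↦6, 6↦4]  zeros at y ∈ {0, 2}
  x = 2: [0↦1, 1↦2, 2↦1, 3↦5, 4↦0, 5↦0, 6↦5]  zeros at y ∈ {4, 5}
  x = 3: [0↦2, 1↦3, 2↦2, 3↦6, 4↦1, 5↦1, 6↦6]  zeros at y ∈ ∅
  x = 4: [0↦3, 1↦4, 2↦3, 3↦0, 4↦2, 5↦2, 6↦0]  zeros at y ∈ {3, 6}
  x = 5: [0↦4, 1↦5, 2↦4, 3↦1, 4↦3, 5↦3, 6↦1]  zeros at y ∈ ∅
  x = 6: [0↦5, 1↦6, 2↦5, 3↦2, 4↦4, 5↦4, 6↦2]  zeros at y ∈ ∅
Collecting zeros: affine points = {(0, 1), (1, 0), (1, 2), (2, 4), (2, 5), (4, 3), (4, 6)}.
Total count |C(F_7)_aff| = 7.


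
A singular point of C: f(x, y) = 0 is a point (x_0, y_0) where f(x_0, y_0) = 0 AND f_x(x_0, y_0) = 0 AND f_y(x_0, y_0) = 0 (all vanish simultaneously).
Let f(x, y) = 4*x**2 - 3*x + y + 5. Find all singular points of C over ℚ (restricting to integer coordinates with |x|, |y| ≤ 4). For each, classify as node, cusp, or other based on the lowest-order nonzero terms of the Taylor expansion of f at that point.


No singular points in the scanned grid; C is smooth there.

Compute partial derivatives:
  f_x = 8*x - 3.
  f_y = 1.
f_y = 1 is a nonzero constant, so f_y never vanishes: no point (x, y) can satisfy f = f_x = f_y = 0. In particular no (x, y) ∈ {−4, ..., 4}² is singular; the curve is smooth.


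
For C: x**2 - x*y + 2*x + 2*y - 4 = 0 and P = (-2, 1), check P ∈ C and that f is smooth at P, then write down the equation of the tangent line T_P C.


Tangent line at P: -3*x + 4*y - 10 = 0.

Step 1: f(-2, 1) = 0, so P lies on C.
Step 2: partial derivatives
  f_x(x, y) = 2*x - y + 2, f_y(x, y) = 2 - x.
  f_x(P) = -3, f_y(P) = 4 (gradient nonzero, so P is smooth).
Step 3: tangent line at P: -3·(x − -2) + 4·(y − 1) = 0.
Expanding: -3*x + 4*y - 10 = 0.


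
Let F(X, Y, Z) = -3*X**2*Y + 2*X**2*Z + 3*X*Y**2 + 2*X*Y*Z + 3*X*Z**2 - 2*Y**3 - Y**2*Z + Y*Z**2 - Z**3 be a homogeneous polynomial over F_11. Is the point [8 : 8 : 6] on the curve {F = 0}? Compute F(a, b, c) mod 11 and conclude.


F(8,8,6) ≡ 8 (mod 11); P is NOT on the curve.

Evaluate F(8, 8, 6) term-by-term (mod 11).
  -3*X**2*Y ↦ -3·64·8·1 = -1536
  2*X**2*Z ↦ 2·64·1·6 = 768
  3*X*Y**2 ↦ 3·8·64·1 = 1536
  2*X*Y*Z ↦ 2·8·8·6 = 768
  3*X*Z**2 ↦ 3·8·1·36 = 864
  -2*Y**3 ↦ -2·1·512·1 = -1024
  -Y**2*Z ↦ -1·1·64·6 = -384
  Y*Z**2 ↦ 1·1·8·36 = 288
  -Z**3 ↦ -1·1·1·216 = -216
Sum: F(8, 8, 6) = (-1536) + (768) + (1536) + (768) + (864) + (-1024) + (-384) + (288) + (-216) = 1064.
Reducing mod 11: 1064 ≡ 8 (mod 11).
Since F(a, b, c) ≡ 8 ≠ 0 (mod 11), P does NOT lie on the curve.


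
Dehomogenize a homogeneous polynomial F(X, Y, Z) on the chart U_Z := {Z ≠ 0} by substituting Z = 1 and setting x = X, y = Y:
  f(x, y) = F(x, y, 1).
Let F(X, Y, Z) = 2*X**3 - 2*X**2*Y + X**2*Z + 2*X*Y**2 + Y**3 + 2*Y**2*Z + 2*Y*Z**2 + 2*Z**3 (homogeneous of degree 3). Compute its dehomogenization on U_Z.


f(x, y) = 2*x**3 - 2*x**2*y + x**2 + 2*x*y**2 + y**3 + 2*y**2 + 2*y + 2

On U_Z we set Z = 1. Each monomial c·X^i·Y^j·Z^k in F becomes c·x^i·y^j·1^k = c·x^i·y^j.
Substituting Z = 1: F(X, Y, 1) = 2*x**3 - 2*x**2*y + x**2 + 2*x*y**2 + y**3 + 2*y**2 + 2*y + 2.
Note: deg(f) ≤ deg(F) = 3; strict inequality happens when F is divisible by Z (lost terms).


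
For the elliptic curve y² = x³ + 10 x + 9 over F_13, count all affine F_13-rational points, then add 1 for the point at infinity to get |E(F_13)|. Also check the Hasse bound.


Affine points = {(0, 3), (0, 10), (3, 1), (3, 12), (4, 3), (4, 10), (6, 5), (6, 8), (8, 4), (8, 9), (9, 3), (9, 10), (10, 2), (10, 11)}; affine count = 14; |E(F_13)| = 15.

Discriminant check: Δ ∝ 4a³ + 27b² = 4·10³ + 27·9² = 4·1000 + 27·81 ≡ 12 (mod 13). Nonzero ⇒ E is nonsingular.
For each x ∈ F_13, compute rhs = x³ + 10·x + 9 mod 13, then count y ∈ F_13 with y² ≡ rhs.
  x = 0: rhs = 9, matching y values: 3, 10 (2 points).
  x = 1: rhs = 7, matching y values: none (0 points).
  x = 2: rhs = 11, matching y values: none (0 points).
  x = 3: rhs = 1, matching y values: 1, 12 (2 points).
  x = 4: rhs = 9, matching y values: 3, 10 (2 points).
  x = 5: rhs = 2, matching y values: none (0 points).
  x = 6: rhs = 12, matching y values: 5, 8 (2 points).
  x = 7: rhs = 6, matching y values: none (0 points).
  x = 8: rhs = 3, matching y values: 4, 9 (2 points).
  x = 9: rhs = 9, matching y values: 3, 10 (2 points).
  x = 10: rhs = 4, matching y values: 2, 11 (2 points).
  x = 11: rhs = 7, matching y values: none (0 points).
  x = 12: rhs = 11, matching y values: none (0 points).
Total affine count: 14.
Full point count |E(F_13)| = 14 + 1 = 15.
Hasse bound: |15 − (13+1)| = |1| = 1 ≤ 2√13 ≈ 7.2111 ✓.


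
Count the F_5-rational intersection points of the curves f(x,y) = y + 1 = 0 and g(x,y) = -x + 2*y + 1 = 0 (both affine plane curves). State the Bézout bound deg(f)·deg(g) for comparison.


Common zeros: {(4, 4)}; count = 1; Bézout bound = 1.

deg(f) = 1, deg(g) = 1, so Bézout bound = 1.
Scan x ∈ F_5. For each x, list the y ∈ F_5 with f(x, y) ≡ 0 and those with g(x, y) ≡ 0 (mod 5); the common zeros in that column are the intersection.
  x = 0: f ≡ 0 at y ∈ {4}; g ≡ 0 at y ∈ {2}; common: ∅.
  x = 1: f ≡ 0 at y ∈ {4}; g ≡ 0 at y ∈ {0}; common: ∅.
  x = 2: f ≡ 0 at y ∈ {4}; g ≡ 0 at y ∈ {3}; common: ∅.
  x = 3: f ≡ 0 at y ∈ {4}; g ≡ 0 at y ∈ {1}; common: ∅.
  x = 4: f ≡ 0 at y ∈ {4}; g ≡ 0 at y ∈ {4}; common: {4}.
Collecting: common zeros = {(4, 4)}, so the count is 1.
Comparison with the Bézout bound: 1 ≤ 1 = deg(f)·deg(g), as expected for curves with no common component (the bound is attained).


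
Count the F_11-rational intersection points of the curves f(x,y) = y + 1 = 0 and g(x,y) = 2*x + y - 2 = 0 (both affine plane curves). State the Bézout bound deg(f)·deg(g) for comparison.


Common zeros: {(7, 10)}; count = 1; Bézout bound = 1.

deg(f) = 1, deg(g) = 1, so Bézout bound = 1.
Scan x ∈ F_11. For each x, list the y ∈ F_11 with f(x, y) ≡ 0 and those with g(x, y) ≡ 0 (mod 11); the common zeros in that column are the intersection.
  x = 0: f ≡ 0 at y ∈ {10}; g ≡ 0 at y ∈ {2}; common: ∅.
  x = 1: f ≡ 0 at y ∈ {10}; g ≡ 0 at y ∈ {0}; common: ∅.
  x = 2: f ≡ 0 at y ∈ {10}; g ≡ 0 at y ∈ {9}; common: ∅.
  x = 3: f ≡ 0 at y ∈ {10}; g ≡ 0 at y ∈ {7}; common: ∅.
  x = 4: f ≡ 0 at y ∈ {10}; g ≡ 0 at y ∈ {5}; common: ∅.
  x = 5: f ≡ 0 at y ∈ {10}; g ≡ 0 at y ∈ {3}; common: ∅.
  x = 6: f ≡ 0 at y ∈ {10}; g ≡ 0 at y ∈ {1}; common: ∅.
  x = 7: f ≡ 0 at y ∈ {10}; g ≡ 0 at y ∈ {10}; common: {10}.
  x = 8: f ≡ 0 at y ∈ {10}; g ≡ 0 at y ∈ {8}; common: ∅.
  x = 9: f ≡ 0 at y ∈ {10}; g ≡ 0 at y ∈ {6}; common: ∅.
  x = 10: f ≡ 0 at y ∈ {10}; g ≡ 0 at y ∈ {4}; common: ∅.
Collecting: common zeros = {(7, 10)}, so the count is 1.
Comparison with the Bézout bound: 1 ≤ 1 = deg(f)·deg(g), as expected for curves with no common component (the bound is attained).


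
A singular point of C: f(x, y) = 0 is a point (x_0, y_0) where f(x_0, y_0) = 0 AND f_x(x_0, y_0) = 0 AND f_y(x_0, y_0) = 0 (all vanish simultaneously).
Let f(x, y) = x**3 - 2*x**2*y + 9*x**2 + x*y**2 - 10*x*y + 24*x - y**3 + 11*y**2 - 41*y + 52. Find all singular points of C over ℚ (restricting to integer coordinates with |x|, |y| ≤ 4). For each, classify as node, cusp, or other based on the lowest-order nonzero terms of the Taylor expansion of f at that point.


Singular points: {(-1, 3)}; classification: cusp.

Compute partial derivatives:
  f_x = 3*x**2 - 4*x*y + 18*x + y**2 - 10*y + 24.
  f_y = -2*x**2 + 2*x*y - 10*x - 3*y**2 + 22*y - 41.
Scan x_0 ∈ {−4, ..., 4}. For each x_0, f_y(x_0, y) is a polynomial in y; find its integer roots y ∈ {−4, ..., 4}, then test f_x and f at those candidates.
  x = -4: f_y(-4, y) = -3*y**2 + 14*y - 33; no integer root y with |y| ≤ 4.
  x = -3: f_y(-3, y) = -3*y**2 + 16*y - 29; no integer root y with |y| ≤ 4.
  x = -2: f_y(-2, y) = -3*y**2 + 18*y - 29; no integer root y with |y| ≤ 4.
  x = -1: f_y(-1, y) = -3*y**2 + 20*y - 33; vanishes at y ∈ {3}. (-1, 3): f_x = 0, f = 0 — SINGULAR.
  x = 0: f_y(0, y) = -3*y**2 + 22*y - 41; no integer root y with |y| ≤ 4.
  x = 1: f_y(1, y) = -3*y**2 + 24*y - 53; no integer root y with |y| ≤ 4.
  x = 2: f_y(2, y) = -3*y**2 + 26*y - 69; no integer root y with |y| ≤ 4.
  x = 3: f_y(3, y) = -3*y**2 + 28*y - 89; no integer root y with |y| ≤ 4.
  x = 4: f_y(4, y) = -3*y**2 + 30*y - 113; no integer root y with |y| ≤ 4.
Only singular point on the grid: (-1, 3).
Classify: substitute x = -1 + u, y = 3 + v and expand: f = u**3 - 2*u**2*v + u*v**2 - v**3 + v**2.
No constant or linear terms (consistent with a singular point). Quadratic part: v**2. Cubic part: u**3 - 2*u**2*v + u*v**2 - v**3.
The quadratic part v**2 is a perfect square, so there is a single (double) tangent line v = 0, i.e. y = 3. Restricting the cubic part to that line (v = 0) leaves u**3 ≠ 0, so f is not divisible by v and the branch is v² ≈ -u**3 to lowest order — this is a cusp.
Classification: cusp.


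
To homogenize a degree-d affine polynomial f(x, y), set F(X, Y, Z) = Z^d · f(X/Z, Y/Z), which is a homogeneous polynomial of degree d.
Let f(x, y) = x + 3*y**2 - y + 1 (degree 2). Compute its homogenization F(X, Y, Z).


F(X, Y, Z) = X*Z + 3*Y**2 - Y*Z + Z**2

deg(f) = 2.
Substitute x = X/Z, y = Y/Z into f, then multiply by Z^2.
  monomial 1·x^1·y^0 ↦ 1·X^1·Y^0·Z^1.
  monomial 3·x^0·y^2 ↦ 3·X^0·Y^2·Z^0.
  monomial -1·x^0·y^1 ↦ -1·X^0·Y^1·Z^1.
  monomial 1·x^0·y^0 ↦ 1·X^0·Y^0·Z^2.
Collecting: F(X, Y, Z) = X*Z + 3*Y**2 - Y*Z + Z**2.


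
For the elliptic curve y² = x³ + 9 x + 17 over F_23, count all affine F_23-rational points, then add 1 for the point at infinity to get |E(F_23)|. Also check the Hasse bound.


Affine points = {(1, 2), (1, 21), (3, 5), (3, 18), (4, 5), (4, 18), (5, 7), (5, 16), (7, 3), (7, 20), (8, 7), (8, 16), (10, 7), (10, 16), (12, 6), (12, 17), (13, 10), (13, 13), (14, 9), (14, 14), (15, 10), (15, 13), (16, 5), (16, 18), (17, 0), (18, 10), (18, 13), (19, 3), (19, 20), (20, 3), (20, 20)}; affine count = 31; |E(F_23)| = 32.

Discriminant check: Δ ∝ 4a³ + 27b² = 4·9³ + 27·17² = 4·729 + 27·289 ≡ 1 (mod 23). Nonzero ⇒ E is nonsingular.
For each x ∈ F_23, compute rhs = x³ + 9·x + 17 mod 23, then count y ∈ F_23 with y² ≡ rhs.
  x = 0: rhs = 17, matching y values: none (0 points).
  x = 1: rhs = 4, matching y values: 2, 21 (2 points).
  x = 2: rhs = 20, matching y values: none (0 points).
  x = 3: rhs = 2, matching y values: 5, 18 (2 points).
  x = 4: rhs = 2, matching y values: 5, 18 (2 points).
  x = 5: rhs = 3, matching y values: 7, 16 (2 points).
  x = 6: rhs = 11, matching y values: none (0 points).
  x = 7: rhs = 9, matching y values: 3, 20 (2 points).
  x = 8: rhs = 3, matching y values: 7, 16 (2 points).
  x = 9: rhs = 22, matching y values: none (0 points).
  x = 10: rhs = 3, matching y values: 7, 16 (2 points).
  x = 11: rhs = 21, matching y values: none (0 points).
  x = 12: rhs = 13, matching y values: 6, 17 (2 points).
  x = 13: rhs = 8, matching y values: 10, 13 (2 points).
  x = 14: rhs = 12, matching y values: 9, 14 (2 points).
  x = 15: rhs = 8, matching y values: 10, 13 (2 points).
  x = 16: rhs = 2, matching y values: 5, 18 (2 points).
  x = 17: rhs = 0, matching y values: 0 (1 points).
  x = 18: rhs = 8, matching y values: 10, 13 (2 points).
  x = 19: rhs = 9, matching y values: 3, 20 (2 points).
  x = 20: rhs = 9, matching y values: 3, 20 (2 points).
  x = 21: rhs = 14, matching y values: none (0 points).
  x = 22: rhs = 7, matching y values: none (0 points).
Total affine count: 31.
Full point count |E(F_23)| = 31 + 1 = 32.
Hasse bound: |32 − (23+1)| = |8| = 8 ≤ 2√23 ≈ 9.5917 ✓.


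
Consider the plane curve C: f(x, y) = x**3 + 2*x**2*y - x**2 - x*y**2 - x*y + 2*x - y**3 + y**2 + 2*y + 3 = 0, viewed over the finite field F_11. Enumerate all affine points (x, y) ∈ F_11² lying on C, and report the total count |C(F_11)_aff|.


Affine F_11-points: {(0, 6), (0, 8), (0, 9), (2, 0), (2, 5), (3, 3), (4, 2), (5, 9)}; count = 8.

For each of the 121 pairs (x, y) ∈ F_11², evaluate f(x, y) mod 11. Record the zeros.
  x = 0: [0↦3, 1↦5, 2↦3, 3↦2, 4↦7, 5↦1, 6↦0, 7↦9, 8↦0, 9↦0, 10↦3]  zeros at y ∈ {6, 8, 9}
  x = 1: [0↦5, 1↦7, 2↦3, 3↦9, 4↦8, 5↦5, 6↦5, 7↦2, 8↦1, 9↦7, 10↦3]  zeros at y ∈ ∅
  x = 2: [0↦0, 1↦6, 2↦4, 3↦10, 4↦7, 5↦0, 6↦5, 7↦5, 8↦5, 9↦10, 10↦3]  zeros at y ∈ {0, 5}
  x = 3: [0↦5, 1↦8, 2↦1, 3↦0, 4↦10, 5↦3, 6↦6, 7↦2, 8↦7, 9↦4, 10↦9]  zeros at y ∈ {3}
  x = 4: [0↦4, 1↦8, 2↦0, 3↦7, 4↦1, 5↦9, 6↦3, 7↦10, 8↦2, 9↦6, 10↦5]  zeros at y ∈ {2}
  x = 5: [0↦3, 1↦1, 2↦7, 3↦4, 4↦8, 5↦2, 6↦2, 7↦2, 8↦7, 9↦0, 10↦8]  zeros at y ∈ {9}
  x = 6: [0↦8, 1↦4, 2↦6, 3↦8, 4↦4, 5↦10, 6↦9, 7↦6, 8↦6, 9↦3, 10↦2]  zeros at y ∈ ∅
  x = 7: [0↦3, 1↦1, 2↦3, 3↦3, 4↦6, 5↦6, 6↦8, 7↦6, 8↦5, 9↦10, 10↦4]  zeros at y ∈ ∅
  x = 8: [0↦5, 1↦9, 2↦4, 3↦6, 4↦9, 5↦7, 6↦5, 7↦8, 8↦10, 9↦5, 10↦9]  zeros at y ∈ ∅
  x = 9: [0↦9, 1↦1, 2↦4, 3↦1, 4↦8, 5↦8, 6↦6, 7↦7, 8↦5, 9↦5, 10↦1]  zeros at y ∈ ∅
  x = 10: [0↦10, 1↦5, 2↦9, 3↦5, 4↦9, 5↦4, 6↦6, 7↦9, 8↦7, 9↦5, 10↦8]  zeros at y ∈ ∅
Collecting zeros: affine points = {(0, 6), (0, 8), (0, 9), (2, 0), (2, 5), (3, 3), (4, 2), (5, 9)}.
Total count |C(F_11)_aff| = 8.


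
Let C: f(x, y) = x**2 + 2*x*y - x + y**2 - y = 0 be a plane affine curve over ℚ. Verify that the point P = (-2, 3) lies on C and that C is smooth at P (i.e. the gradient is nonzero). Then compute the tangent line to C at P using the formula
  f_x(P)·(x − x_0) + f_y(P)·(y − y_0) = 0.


Tangent line at P: x + y - 1 = 0.

Step 1: f(-2, 3) = 0, so P lies on C.
Step 2: partial derivatives
  f_x(x, y) = 2*x + 2*y - 1, f_y(x, y) = 2*x + 2*y - 1.
  f_x(P) = 1, f_y(P) = 1 (gradient nonzero, so P is smooth).
Step 3: tangent line at P: 1·(x − -2) + 1·(y − 3) = 0.
Expanding: x + y - 1 = 0.


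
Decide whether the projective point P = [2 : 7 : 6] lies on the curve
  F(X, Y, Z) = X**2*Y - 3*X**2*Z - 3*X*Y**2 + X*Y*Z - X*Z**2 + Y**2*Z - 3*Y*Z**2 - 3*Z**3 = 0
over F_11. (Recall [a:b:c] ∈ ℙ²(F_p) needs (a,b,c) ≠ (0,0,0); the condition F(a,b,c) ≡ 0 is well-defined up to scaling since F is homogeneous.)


F(2,7,6) ≡ 5 (mod 11); P is NOT on the curve.

Evaluate F(2, 7, 6) term-by-term (mod 11).
  X**2*Y ↦ 1·4·7·1 = 28
  -3*X**2*Z ↦ -3·4·1·6 = -72
  -3*X*Y**2 ↦ -3·2·49·1 = -294
  X*Y*Z ↦ 1·2·7·6 = 84
  -X*Z**2 ↦ -1·2·1·36 = -72
  Y**2*Z ↦ 1·1·49·6 = 294
  -3*Y*Z**2 ↦ -3·1·7·36 = -756
  -3*Z**3 ↦ -3·1·1·216 = -648
Sum: F(2, 7, 6) = (28) + (-72) + (-294) + (84) + (-72) + (294) + (-756) + (-648) = -1436.
Reducing mod 11: -1436 ≡ 5 (mod 11).
Since F(a, b, c) ≡ 5 ≠ 0 (mod 11), P does NOT lie on the curve.


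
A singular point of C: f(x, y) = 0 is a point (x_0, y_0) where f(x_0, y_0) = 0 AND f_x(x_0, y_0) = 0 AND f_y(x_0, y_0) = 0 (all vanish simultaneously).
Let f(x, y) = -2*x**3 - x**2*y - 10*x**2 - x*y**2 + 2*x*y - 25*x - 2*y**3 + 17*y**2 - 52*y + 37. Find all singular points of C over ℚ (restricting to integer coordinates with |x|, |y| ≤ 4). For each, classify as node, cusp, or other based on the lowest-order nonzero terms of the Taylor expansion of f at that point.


Singular points: {(-2, 3)}; classification: node.

Compute partial derivatives:
  f_x = -6*x**2 - 2*x*y - 20*x - y**2 + 2*y - 25.
  f_y = -x**2 - 2*x*y + 2*x - 6*y**2 + 34*y - 52.
Scan x_0 ∈ {−4, ..., 4}. For each x_0, f_y(x_0, y) is a polynomial in y; find its integer roots y ∈ {−4, ..., 4}, then test f_x and f at those candidates.
  x = -4: f_y(-4, y) = -6*y**2 + 42*y - 76; no integer root y with |y| ≤ 4.
  x = -3: f_y(-3, y) = -6*y**2 + 40*y - 67; no integer root y with |y| ≤ 4.
  x = -2: f_y(-2, y) = -6*y**2 + 38*y - 60; vanishes at y ∈ {3}. (-2, 3): f_x = 0, f = 0 — SINGULAR.
  x = -1: f_y(-1, y) = -6*y**2 + 36*y - 55; no integer root y with |y| ≤ 4.
  x = 0: f_y(0, y) = -6*y**2 + 34*y - 52; no integer root y with |y| ≤ 4.
  x = 1: f_y(1, y) = -6*y**2 + 32*y - 51; no integer root y with |y| ≤ 4.
  x = 2: f_y(2, y) = -6*y**2 + 30*y - 52; no integer root y with |y| ≤ 4.
  x = 3: f_y(3, y) = -6*y**2 + 28*y - 55; no integer root y with |y| ≤ 4.
  x = 4: f_y(4, y) = -6*y**2 + 26*y - 60; no integer root y with |y| ≤ 4.
Only singular point on the grid: (-2, 3).
Classify: substitute x = -2 + u, y = 3 + v and expand: f = -2*u**3 - u**2*v - u**2 - u*v**2 - 2*v**3 + v**2.
No constant or linear terms (consistent with a singular point). Quadratic part: -u**2 + v**2. Cubic part: -2*u**3 - u**2*v - u*v**2 - 2*v**3.
The quadratic part v**2 - u**2 = (v − u)(v + u) splits into two distinct linear factors, so there are two distinct tangent lines y − 3 = ±(x − -2) — this is a node (ordinary double point).
Classification: node.


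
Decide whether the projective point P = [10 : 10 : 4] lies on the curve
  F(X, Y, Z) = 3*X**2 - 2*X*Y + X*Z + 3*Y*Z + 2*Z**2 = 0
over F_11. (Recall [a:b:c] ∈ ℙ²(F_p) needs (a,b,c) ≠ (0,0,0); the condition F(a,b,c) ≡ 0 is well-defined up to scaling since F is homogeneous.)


F(10,10,4) ≡ 6 (mod 11); P is NOT on the curve.

Evaluate F(10, 10, 4) term-by-term (mod 11).
  3*X**2 ↦ 3·100·1·1 = 300
  -2*X*Y ↦ -2·10·10·1 = -200
  X*Z ↦ 1·10·1·4 = 40
  3*Y*Z ↦ 3·1·10·4 = 120
  2*Z**2 ↦ 2·1·1·16 = 32
Sum: F(10, 10, 4) = (300) + (-200) + (40) + (120) + (32) = 292.
Reducing mod 11: 292 ≡ 6 (mod 11).
Since F(a, b, c) ≡ 6 ≠ 0 (mod 11), P does NOT lie on the curve.


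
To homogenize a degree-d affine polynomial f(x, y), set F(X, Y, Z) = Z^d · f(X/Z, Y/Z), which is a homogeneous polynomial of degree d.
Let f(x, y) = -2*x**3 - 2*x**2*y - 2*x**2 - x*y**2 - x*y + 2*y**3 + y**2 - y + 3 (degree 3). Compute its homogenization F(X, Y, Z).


F(X, Y, Z) = -2*X**3 - 2*X**2*Y - 2*X**2*Z - X*Y**2 - X*Y*Z + 2*Y**3 + Y**2*Z - Y*Z**2 + 3*Z**3

deg(f) = 3.
Substitute x = X/Z, y = Y/Z into f, then multiply by Z^3.
  monomial -2·x^3·y^0 ↦ -2·X^3·Y^0·Z^0.
  monomial -2·x^2·y^1 ↦ -2·X^2·Y^1·Z^0.
  monomial -2·x^2·y^0 ↦ -2·X^2·Y^0·Z^1.
  monomial -1·x^1·y^2 ↦ -1·X^1·Y^2·Z^0.
  monomial -1·x^1·y^1 ↦ -1·X^1·Y^1·Z^1.
  monomial 2·x^0·y^3 ↦ 2·X^0·Y^3·Z^0.
  monomial 1·x^0·y^2 ↦ 1·X^0·Y^2·Z^1.
  monomial -1·x^0·y^1 ↦ -1·X^0·Y^1·Z^2.
  monomial 3·x^0·y^0 ↦ 3·X^0·Y^0·Z^3.
Collecting: F(X, Y, Z) = -2*X**3 - 2*X**2*Y - 2*X**2*Z - X*Y**2 - X*Y*Z + 2*Y**3 + Y**2*Z - Y*Z**2 + 3*Z**3.


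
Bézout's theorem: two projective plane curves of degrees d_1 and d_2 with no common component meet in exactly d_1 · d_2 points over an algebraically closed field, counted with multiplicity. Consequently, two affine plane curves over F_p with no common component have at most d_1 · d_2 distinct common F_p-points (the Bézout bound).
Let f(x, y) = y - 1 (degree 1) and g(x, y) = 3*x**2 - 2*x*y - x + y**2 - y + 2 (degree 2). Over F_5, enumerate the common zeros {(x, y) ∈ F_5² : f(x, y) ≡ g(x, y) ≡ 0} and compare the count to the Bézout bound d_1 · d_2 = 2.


Common zeros: {(3, 1)}; count = 1; Bézout bound = 2.

deg(f) = 1, deg(g) = 2, so Bézout bound = 2.
Scan x ∈ F_5. For each x, list the y ∈ F_5 with f(x, y) ≡ 0 and those with g(x, y) ≡ 0 (mod 5); the common zeros in that column are the intersection.
  x = 0: f ≡ 0 at y ∈ {1}; g ≡ 0 at y ∈ ∅; common: ∅.
  x = 1: f ≡ 0 at y ∈ {1}; g ≡ 0 at y ∈ ∅; common: ∅.
  x = 2: f ≡ 0 at y ∈ {1}; g ≡ 0 at y ∈ ∅; common: ∅.
  x = 3: f ≡ 0 at y ∈ {1}; g ≡ 0 at y ∈ {1}; common: {1}.
  x = 4: f ≡ 0 at y ∈ {1}; g ≡ 0 at y ∈ ∅; common: ∅.
Collecting: common zeros = {(3, 1)}, so the count is 1.
Comparison with the Bézout bound: 1 ≤ 2 = deg(f)·deg(g), as expected for curves with no common component (the affine F_5-count falls short of the bound because intersections may lie at infinity, over extension fields, or carry multiplicity).


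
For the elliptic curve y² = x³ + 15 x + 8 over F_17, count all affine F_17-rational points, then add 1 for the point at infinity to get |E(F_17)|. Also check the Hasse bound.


Affine points = {(0, 5), (0, 12), (4, 8), (4, 9), (5, 2), (5, 15), (6, 5), (6, 12), (10, 6), (10, 11), (11, 5), (11, 12), (14, 2), (14, 15), (15, 2), (15, 15), (16, 3), (16, 14)}; affine count = 18; |E(F_17)| = 19.

Discriminant check: Δ ∝ 4a³ + 27b² = 4·15³ + 27·8² = 4·3375 + 27·64 ≡ 13 (mod 17). Nonzero ⇒ E is nonsingular.
For each x ∈ F_17, compute rhs = x³ + 15·x + 8 mod 17, then count y ∈ F_17 with y² ≡ rhs.
  x = 0: rhs = 8, matching y values: 5, 12 (2 points).
  x = 1: rhs = 7, matching y values: none (0 points).
  x = 2: rhs = 12, matching y values: none (0 points).
  x = 3: rhs = 12, matching y values: none (0 points).
  x = 4: rhs = 13, matching y values: 8, 9 (2 points).
  x = 5: rhs = 4, matching y values: 2, 15 (2 points).
  x = 6: rhs = 8, matching y values: 5, 12 (2 points).
  x = 7: rhs = 14, matching y values: none (0 points).
  x = 8: rhs = 11, matching y values: none (0 points).
  x = 9: rhs = 5, matching y values: none (0 points).
  x = 10: rhs = 2, matching y values: 6, 11 (2 points).
  x = 11: rhs = 8, matching y values: 5, 12 (2 points).
  x = 12: rhs = 12, matching y values: none (0 points).
  x = 13: rhs = 3, matching y values: none (0 points).
  x = 14: rhs = 4, matching y values: 2, 15 (2 points).
  x = 15: rhs = 4, matching y values: 2, 15 (2 points).
  x = 16: rhs = 9, matching y values: 3, 14 (2 points).
Total affine count: 18.
Full point count |E(F_17)| = 18 + 1 = 19.
Hasse bound: |19 − (17+1)| = |1| = 1 ≤ 2√17 ≈ 8.2462 ✓.


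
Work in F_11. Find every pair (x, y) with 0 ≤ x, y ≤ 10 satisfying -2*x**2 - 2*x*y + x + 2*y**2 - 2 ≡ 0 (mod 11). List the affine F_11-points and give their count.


Affine F_11-points: {(0, 1), (0, 10), (2, 5), (2, 8), (5, 1), (5, 4), (7, 8), (7, 10), (8, 4), (10, 5)}; count = 10.

For each of the 121 pairs (x, y) ∈ F_11², evaluate f(x, y) mod 11. Record the zeros.
  x = 0: [0↦9, 1↦0, 2↦6, 3↦5, 4↦8, 5↦4, 6↦4, 7↦8, 8↦5, 9↦6, 10↦0]  zeros at y ∈ {1, 10}
  x = 1: [0↦8, 1↦8, 2↦1, 3↦9, 4↦10, 5↦4, 6↦2, 7↦4, 8↦10, 9↦9, 10↦1]  zeros at y ∈ ∅
  x = 2: [0↦3, 1↦1, 2↦3, 3↦9, 4↦8, 5↦0, 6↦7, 7↦7, 8↦0, 9↦8, 10↦9]  zeros at y ∈ {5, 8}
  x = 3: [0↦5, 1↦1, 2↦1, 3↦5, 4↦2, 5↦3, 6↦8, 7↦6, 8↦8, 9↦3, 10↦2]  zeros at y ∈ ∅
  x = 4: [0↦3, 1↦8, 2↦6, 3↦8, 4↦3, 5↦2, 6↦5, 7↦1, 8↦1, 9↦5, 10↦2]  zeros at y ∈ ∅
  x = 5: [0↦8, 1↦0, 2↦7, 3↦7, 4↦0, 5↦8, 6↦9, 7↦3, 8↦1, 9↦3, 10↦9]  zeros at y ∈ {1, 4}
  x = 6: [0↦9, 1↦10, 2↦4, 3↦2, 4↦4, 5↦10, 6↦9, 7↦1, 8↦8, 9↦8, 10↦1]  zeros at y ∈ ∅
  x = 7: [0↦6, 1↦5, 2↦8, 3↦4, 4↦4, 5↦8, 6↦5, 7↦6, 8↦0, 9↦9, 10↦0]  zeros at y ∈ {8, 10}
  x = 8: [0↦10, 1↦7, 2↦8, 3↦2, 4↦0, 5↦2, 6↦8, 7↦7, 8↦10, 9↦6, 10↦6]  zeros at y ∈ {4}
  x = 9: [0↦10, 1↦5, 2↦4, 3↦7, 4↦3, 5↦3, 6↦7, 7↦4, 8↦5, 9↦10, 10↦8]  zeros at y ∈ ∅
  x = 10: [0↦6, 1↦10, 2↦7, 3↦8, 4↦2, 5↦0, 6↦2, 7↦8, 8↦7, 9↦10, 10↦6]  zeros at y ∈ {5}
Collecting zeros: affine points = {(0, 1), (0, 10), (2, 5), (2, 8), (5, 1), (5, 4), (7, 8), (7, 10), (8, 4), (10, 5)}.
Total count |C(F_11)_aff| = 10.


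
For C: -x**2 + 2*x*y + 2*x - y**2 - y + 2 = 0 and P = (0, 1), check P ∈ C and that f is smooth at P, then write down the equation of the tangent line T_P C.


Tangent line at P: 4*x - 3*y + 3 = 0.

Step 1: f(0, 1) = 0, so P lies on C.
Step 2: partial derivatives
  f_x(x, y) = -2*x + 2*y + 2, f_y(x, y) = 2*x - 2*y - 1.
  f_x(P) = 4, f_y(P) = -3 (gradient nonzero, so P is smooth).
Step 3: tangent line at P: 4·(x − 0) + -3·(y − 1) = 0.
Expanding: 4*x - 3*y + 3 = 0.


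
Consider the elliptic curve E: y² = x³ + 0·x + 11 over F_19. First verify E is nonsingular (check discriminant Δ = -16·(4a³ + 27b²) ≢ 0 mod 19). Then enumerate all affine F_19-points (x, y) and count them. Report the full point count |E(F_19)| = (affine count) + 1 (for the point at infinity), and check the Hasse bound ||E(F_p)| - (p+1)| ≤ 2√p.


Affine points = {(0, 7), (0, 12), (2, 0), (3, 0), (10, 2), (10, 17), (13, 2), (13, 17), (14, 0), (15, 2), (15, 17)}; affine count = 11; |E(F_19)| = 12.

Discriminant check: Δ ∝ 4a³ + 27b² = 4·0³ + 27·11² = 4·0 + 27·121 ≡ 18 (mod 19). Nonzero ⇒ E is nonsingular.
For each x ∈ F_19, compute rhs = x³ + 0·x + 11 mod 19, then count y ∈ F_19 with y² ≡ rhs.
  x = 0: rhs = 11, matching y values: 7, 12 (2 points).
  x = 1: rhs = 12, matching y values: none (0 points).
  x = 2: rhs = 0, matching y values: 0 (1 points).
  x = 3: rhs = 0, matching y values: 0 (1 points).
  x = 4: rhs = 18, matching y values: none (0 points).
  x = 5: rhs = 3, matching y values: none (0 points).
  x = 6: rhs = 18, matching y values: none (0 points).
  x = 7: rhs = 12, matching y values: none (0 points).
  x = 8: rhs = 10, matching y values: none (0 points).
  x = 9: rhs = 18, matching y values: none (0 points).
  x = 10: rhs = 4, matching y values: 2, 17 (2 points).
  x = 11: rhs = 12, matching y values: none (0 points).
  x = 12: rhs = 10, matching y values: none (0 points).
  x = 13: rhs = 4, matching y values: 2, 17 (2 points).
  x = 14: rhs = 0, matching y values: 0 (1 points).
  x = 15: rhs = 4, matching y values: 2, 17 (2 points).
  x = 16: rhs = 3, matching y values: none (0 points).
  x = 17: rhs = 3, matching y values: none (0 points).
  x = 18: rhs = 10, matching y values: none (0 points).
Total affine count: 11.
Full point count |E(F_19)| = 11 + 1 = 12.
Hasse bound: |12 − (19+1)| = |-8| = 8 ≤ 2√19 ≈ 8.7178 ✓.


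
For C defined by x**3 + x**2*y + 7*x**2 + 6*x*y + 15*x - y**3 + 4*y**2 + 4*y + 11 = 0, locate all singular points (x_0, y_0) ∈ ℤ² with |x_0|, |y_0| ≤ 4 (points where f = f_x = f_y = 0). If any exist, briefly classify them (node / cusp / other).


Singular points: {(-3, 1)}; classification: node.

Compute partial derivatives:
  f_x = 3*x**2 + 2*x*y + 14*x + 6*y + 15.
  f_y = x**2 + 6*x - 3*y**2 + 8*y + 4.
Scan x_0 ∈ {−4, ..., 4}. For each x_0, f_y(x_0, y) is a polynomial in y; find its integer roots y ∈ {−4, ..., 4}, then test f_x and f at those candidates.
  x = -4: f_y(-4, y) = -3*y**2 + 8*y - 4; vanishes at y ∈ {2}. (-4, 2): f_x = 3 ≠ 0.
  x = -3: f_y(-3, y) = -3*y**2 + 8*y - 5; vanishes at y ∈ {1}. (-3, 1): f_x = 0, f = 0 — SINGULAR.
  x = -2: f_y(-2, y) = -3*y**2 + 8*y - 4; vanishes at y ∈ {2}. (-2, 2): f_x = 3 ≠ 0.
  x = -1: f_y(-1, y) = -3*y**2 + 8*y - 1; no integer root y with |y| ≤ 4.
  x = 0: f_y(0, y) = -3*y**2 + 8*y + 4; no integer root y with |y| ≤ 4.
  x = 1: f_y(1, y) = -3*y**2 + 8*y + 11; vanishes at y ∈ {-1}. (1, -1): f_x = 24 ≠ 0.
  x = 2: f_y(2, y) = -3*y**2 + 8*y + 20; no integer root y with |y| ≤ 4.
  x = 3: f_y(3, y) = -3*y**2 + 8*y + 31; no integer root y with |y| ≤ 4.
  x = 4: f_y(4, y) = -3*y**2 + 8*y + 44; no integer root y with |y| ≤ 4.
Only singular point on the grid: (-3, 1).
Classify: substitute x = -3 + u, y = 1 + v and expand: f = u**3 + u**2*v - u**2 - v**3 + v**2.
No constant or linear terms (consistent with a singular point). Quadratic part: -u**2 + v**2. Cubic part: u**3 + u**2*v - v**3.
The quadratic part v**2 - u**2 = (v − u)(v + u) splits into two distinct linear factors, so there are two distinct tangent lines y − 1 = ±(x − -3) — this is a node (ordinary double point).
Classification: node.


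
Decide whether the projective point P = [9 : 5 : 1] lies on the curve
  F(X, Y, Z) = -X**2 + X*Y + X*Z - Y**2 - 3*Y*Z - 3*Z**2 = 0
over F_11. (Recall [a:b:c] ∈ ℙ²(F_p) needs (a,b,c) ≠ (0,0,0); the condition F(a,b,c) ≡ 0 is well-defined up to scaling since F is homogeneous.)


F(9,5,1) ≡ 7 (mod 11); P is NOT on the curve.

Evaluate F(9, 5, 1) term-by-term (mod 11).
  -X**2 ↦ -1·81·1·1 = -81
  X*Y ↦ 1·9·5·1 = 45
  X*Z ↦ 1·9·1·1 = 9
  -Y**2 ↦ -1·1·25·1 = -25
  -3*Y*Z ↦ -3·1·5·1 = -15
  -3*Z**2 ↦ -3·1·1·1 = -3
Sum: F(9, 5, 1) = (-81) + (45) + (9) + (-25) + (-15) + (-3) = -70.
Reducing mod 11: -70 ≡ 7 (mod 11).
Since F(a, b, c) ≡ 7 ≠ 0 (mod 11), P does NOT lie on the curve.


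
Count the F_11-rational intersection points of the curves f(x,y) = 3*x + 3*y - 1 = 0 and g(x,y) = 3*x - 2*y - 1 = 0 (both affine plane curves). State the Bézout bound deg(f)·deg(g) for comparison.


Common zeros: {(4, 0)}; count = 1; Bézout bound = 1.

deg(f) = 1, deg(g) = 1, so Bézout bound = 1.
Scan x ∈ F_11. For each x, list the y ∈ F_11 with f(x, y) ≡ 0 and those with g(x, y) ≡ 0 (mod 11); the common zeros in that column are the intersection.
  x = 0: f ≡ 0 at y ∈ {4}; g ≡ 0 at y ∈ {5}; common: ∅.
  x = 1: f ≡ 0 at y ∈ {3}; g ≡ 0 at y ∈ {1}; common: ∅.
  x = 2: f ≡ 0 at y ∈ {2}; g ≡ 0 at y ∈ {8}; common: ∅.
  x = 3: f ≡ 0 at y ∈ {1}; g ≡ 0 at y ∈ {4}; common: ∅.
  x = 4: f ≡ 0 at y ∈ {0}; g ≡ 0 at y ∈ {0}; common: {0}.
  x = 5: f ≡ 0 at y ∈ {10}; g ≡ 0 at y ∈ {7}; common: ∅.
  x = 6: f ≡ 0 at y ∈ {9}; g ≡ 0 at y ∈ {3}; common: ∅.
  x = 7: f ≡ 0 at y ∈ {8}; g ≡ 0 at y ∈ {10}; common: ∅.
  x = 8: f ≡ 0 at y ∈ {7}; g ≡ 0 at y ∈ {6}; common: ∅.
  x = 9: f ≡ 0 at y ∈ {6}; g ≡ 0 at y ∈ {2}; common: ∅.
  x = 10: f ≡ 0 at y ∈ {5}; g ≡ 0 at y ∈ {9}; common: ∅.
Collecting: common zeros = {(4, 0)}, so the count is 1.
Comparison with the Bézout bound: 1 ≤ 1 = deg(f)·deg(g), as expected for curves with no common component (the bound is attained).
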